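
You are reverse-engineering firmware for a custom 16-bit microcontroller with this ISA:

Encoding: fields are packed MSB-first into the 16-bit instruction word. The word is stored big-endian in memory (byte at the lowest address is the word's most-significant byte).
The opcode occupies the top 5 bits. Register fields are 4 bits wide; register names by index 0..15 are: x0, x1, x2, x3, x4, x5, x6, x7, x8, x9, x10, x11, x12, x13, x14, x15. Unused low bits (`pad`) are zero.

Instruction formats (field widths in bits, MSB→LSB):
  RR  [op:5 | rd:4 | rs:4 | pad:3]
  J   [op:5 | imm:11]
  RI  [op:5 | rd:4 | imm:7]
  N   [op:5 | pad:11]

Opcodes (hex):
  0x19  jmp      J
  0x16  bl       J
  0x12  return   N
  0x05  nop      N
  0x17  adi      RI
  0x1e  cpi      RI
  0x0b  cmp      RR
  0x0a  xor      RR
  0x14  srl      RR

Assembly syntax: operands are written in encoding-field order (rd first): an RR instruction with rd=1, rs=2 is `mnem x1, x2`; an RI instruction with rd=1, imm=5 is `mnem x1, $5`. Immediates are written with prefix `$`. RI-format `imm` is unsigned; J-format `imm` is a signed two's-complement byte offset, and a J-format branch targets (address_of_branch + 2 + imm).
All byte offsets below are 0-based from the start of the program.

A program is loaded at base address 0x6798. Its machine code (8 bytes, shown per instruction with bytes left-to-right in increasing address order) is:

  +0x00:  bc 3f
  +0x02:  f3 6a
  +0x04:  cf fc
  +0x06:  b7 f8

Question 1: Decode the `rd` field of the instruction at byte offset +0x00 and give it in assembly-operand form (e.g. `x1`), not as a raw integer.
x8

+0x00: bc 3f ⇒ word 0xbc3f (big)
  opcode bits[15:11]=0x17: adi/RI
  [10:7] rd=8 = x8
  [6:0] imm=63 = $63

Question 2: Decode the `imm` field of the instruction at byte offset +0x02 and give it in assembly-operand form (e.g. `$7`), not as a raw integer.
$106

+0x02: f3 6a ⇒ word 0xf36a (big)
  opcode bits[15:11]=0x1e: cpi/RI
  rd@[10:7]=0x6 ⇒ x6
  imm@[6:0]=0x6a ⇒ $106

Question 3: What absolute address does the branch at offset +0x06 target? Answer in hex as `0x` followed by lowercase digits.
0x6798

[06] b7 f8 → 0xb7f8
  op=0xb7f8>>11=0x16 ⇒ bl (J)
  [10:0] imm=2040 (s11→-8) = $-8
  target = base 0x6798 + off 0x06 + 2 + imm -8 = 0x6798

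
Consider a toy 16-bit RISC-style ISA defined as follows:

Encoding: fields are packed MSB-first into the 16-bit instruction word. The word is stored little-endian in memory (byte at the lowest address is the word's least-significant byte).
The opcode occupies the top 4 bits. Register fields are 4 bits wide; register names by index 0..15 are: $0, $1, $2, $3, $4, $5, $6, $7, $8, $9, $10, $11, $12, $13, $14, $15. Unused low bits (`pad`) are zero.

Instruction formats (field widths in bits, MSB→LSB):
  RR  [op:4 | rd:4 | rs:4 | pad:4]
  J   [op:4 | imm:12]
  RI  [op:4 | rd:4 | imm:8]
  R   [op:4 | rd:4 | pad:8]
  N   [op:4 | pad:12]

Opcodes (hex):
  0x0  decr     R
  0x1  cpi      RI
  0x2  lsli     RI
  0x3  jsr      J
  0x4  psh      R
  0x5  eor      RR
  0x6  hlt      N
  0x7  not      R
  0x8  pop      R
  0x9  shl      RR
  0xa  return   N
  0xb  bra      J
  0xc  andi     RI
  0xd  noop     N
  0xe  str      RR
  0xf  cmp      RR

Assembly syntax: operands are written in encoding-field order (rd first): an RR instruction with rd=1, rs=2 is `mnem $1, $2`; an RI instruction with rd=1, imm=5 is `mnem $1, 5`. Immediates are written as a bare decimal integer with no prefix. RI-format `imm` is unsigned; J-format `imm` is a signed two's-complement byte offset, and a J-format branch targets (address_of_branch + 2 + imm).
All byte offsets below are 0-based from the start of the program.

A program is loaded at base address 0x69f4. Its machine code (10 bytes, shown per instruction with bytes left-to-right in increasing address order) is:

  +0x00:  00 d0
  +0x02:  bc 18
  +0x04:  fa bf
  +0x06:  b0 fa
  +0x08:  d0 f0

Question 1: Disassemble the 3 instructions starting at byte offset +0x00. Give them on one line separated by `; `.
[00] 00 d0 → 0xd000
  top 4b → 0xd → noop [N]
[02] bc 18 → 0x18bc
  top 4b → 0x1 → cpi [RI]
  rd: (w>>8)&0xf=0x8 → $8
  imm: (w>>0)&0xff=0xbc → 188
[04] fa bf → 0xbffa
  top 4b → 0xb → bra [J]
  imm: (w>>0)&0xfff=0xffa (s12→-6) → -6

noop; cpi $8, 188; bra -6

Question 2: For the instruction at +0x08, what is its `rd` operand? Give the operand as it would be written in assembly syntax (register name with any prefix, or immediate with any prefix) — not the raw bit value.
$0

[08] d0 f0 → 0xf0d0
  top 4b → 0xf → cmp [RR]
  rd@[11:8]=0x0 ⇒ $0
  rs@[7:4]=0xd ⇒ $13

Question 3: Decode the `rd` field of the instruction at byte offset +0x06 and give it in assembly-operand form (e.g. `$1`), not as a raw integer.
$10

[06] b0 fa → 0xfab0
  top 4b → 0xf → cmp [RR]
  rd: (w>>8)&0xf=0xa → $10
  rs: (w>>4)&0xf=0xb → $11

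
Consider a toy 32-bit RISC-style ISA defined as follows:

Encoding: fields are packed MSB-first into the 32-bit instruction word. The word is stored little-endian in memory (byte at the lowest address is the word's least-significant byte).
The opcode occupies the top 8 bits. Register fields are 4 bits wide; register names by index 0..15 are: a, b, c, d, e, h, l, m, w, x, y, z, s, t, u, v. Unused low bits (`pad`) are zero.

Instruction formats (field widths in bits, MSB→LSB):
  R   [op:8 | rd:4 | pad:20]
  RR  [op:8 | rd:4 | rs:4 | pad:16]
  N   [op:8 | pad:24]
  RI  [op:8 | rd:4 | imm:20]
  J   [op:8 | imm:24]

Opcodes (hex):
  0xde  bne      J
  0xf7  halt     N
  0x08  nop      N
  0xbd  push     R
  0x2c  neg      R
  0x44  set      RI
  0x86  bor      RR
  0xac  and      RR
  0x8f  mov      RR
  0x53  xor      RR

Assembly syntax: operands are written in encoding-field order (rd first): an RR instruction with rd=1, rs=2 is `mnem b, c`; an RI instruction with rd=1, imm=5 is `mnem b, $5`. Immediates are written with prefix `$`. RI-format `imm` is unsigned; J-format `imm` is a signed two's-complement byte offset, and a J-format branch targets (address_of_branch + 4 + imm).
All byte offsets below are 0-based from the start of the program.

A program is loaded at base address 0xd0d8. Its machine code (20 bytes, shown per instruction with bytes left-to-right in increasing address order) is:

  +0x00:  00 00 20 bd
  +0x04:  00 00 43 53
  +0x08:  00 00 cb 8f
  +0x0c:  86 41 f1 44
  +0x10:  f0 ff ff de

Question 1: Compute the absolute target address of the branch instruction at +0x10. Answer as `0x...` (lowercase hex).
0xd0dc

[10] f0 ff ff de → 0xdefffff0
  op=0xdefffff0>>24=0xde ⇒ bne (J)
  [23:0] imm=16777200 (s24→-16) = $-16
  target = base 0xd0d8 + off 0x10 + 4 + imm -16 = 0xd0dc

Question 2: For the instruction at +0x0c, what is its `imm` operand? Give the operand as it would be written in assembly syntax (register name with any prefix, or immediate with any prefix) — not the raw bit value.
$82310

@+0c  little-endian(86 41 f1 44) = 0x44f14186
  opcode bits[31:24]=0x44: set/RI
  rd@[23:20]=0xf ⇒ v
  imm@[19:0]=0x14186 ⇒ $82310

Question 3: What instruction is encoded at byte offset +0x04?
xor e, d

@+04  little-endian(00 00 43 53) = 0x53430000
  opcode bits[31:24]=0x53: xor/RR
  [23:20] rd=4 = e
  [19:16] rs=3 = d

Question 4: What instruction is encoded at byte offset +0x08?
[08] 00 00 cb 8f → 0x8fcb0000
  opcode bits[31:24]=0x8f: mov/RR
  rd: (w>>20)&0xf=0xc → s
  rs: (w>>16)&0xf=0xb → z

mov s, z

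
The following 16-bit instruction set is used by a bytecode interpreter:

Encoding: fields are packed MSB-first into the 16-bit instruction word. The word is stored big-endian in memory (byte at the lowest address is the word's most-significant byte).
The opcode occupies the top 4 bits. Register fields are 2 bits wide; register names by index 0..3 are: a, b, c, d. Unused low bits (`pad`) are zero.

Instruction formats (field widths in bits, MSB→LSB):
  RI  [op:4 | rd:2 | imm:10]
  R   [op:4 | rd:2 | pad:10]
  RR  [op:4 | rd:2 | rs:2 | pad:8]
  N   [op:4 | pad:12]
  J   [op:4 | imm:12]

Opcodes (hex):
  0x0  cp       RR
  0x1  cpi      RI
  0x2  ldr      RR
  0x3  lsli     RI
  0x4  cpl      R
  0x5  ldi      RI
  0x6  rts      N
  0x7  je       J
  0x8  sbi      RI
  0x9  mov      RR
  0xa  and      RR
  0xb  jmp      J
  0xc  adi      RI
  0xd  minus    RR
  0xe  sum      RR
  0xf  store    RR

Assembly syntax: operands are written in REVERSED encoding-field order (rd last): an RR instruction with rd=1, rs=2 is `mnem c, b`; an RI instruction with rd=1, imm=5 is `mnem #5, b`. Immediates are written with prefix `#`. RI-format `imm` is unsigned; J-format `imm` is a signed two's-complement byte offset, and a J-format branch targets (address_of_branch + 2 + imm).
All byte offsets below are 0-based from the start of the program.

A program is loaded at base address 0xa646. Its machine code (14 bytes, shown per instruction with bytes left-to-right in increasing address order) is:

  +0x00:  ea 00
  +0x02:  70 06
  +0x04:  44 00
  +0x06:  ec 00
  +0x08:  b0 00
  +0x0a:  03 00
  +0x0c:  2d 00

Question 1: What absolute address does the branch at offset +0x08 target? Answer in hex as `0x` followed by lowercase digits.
0xa650

@+08  big-endian(b0 00) = 0xb000
  op=0xb000>>12=0xb ⇒ jmp (J)
  imm@[11:0]=0x0 ⇒ #0
  target = base 0xa646 + off 0x08 + 2 + imm 0 = 0xa650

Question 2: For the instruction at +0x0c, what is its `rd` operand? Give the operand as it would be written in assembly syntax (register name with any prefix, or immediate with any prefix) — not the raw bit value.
[0c] 2d 00 → 0x2d00
  opcode bits[15:12]=0x2: ldr/RR
  rd: (w>>10)&0x3=0x3 → d
  rs: (w>>8)&0x3=0x1 → b

d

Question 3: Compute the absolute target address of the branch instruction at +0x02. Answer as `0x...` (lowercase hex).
@+02  big-endian(70 06) = 0x7006
  opcode bits[15:12]=0x7: je/J
  [11:0] imm=6 = #6
  target = base 0xa646 + off 0x02 + 2 + imm 6 = 0xa650

0xa650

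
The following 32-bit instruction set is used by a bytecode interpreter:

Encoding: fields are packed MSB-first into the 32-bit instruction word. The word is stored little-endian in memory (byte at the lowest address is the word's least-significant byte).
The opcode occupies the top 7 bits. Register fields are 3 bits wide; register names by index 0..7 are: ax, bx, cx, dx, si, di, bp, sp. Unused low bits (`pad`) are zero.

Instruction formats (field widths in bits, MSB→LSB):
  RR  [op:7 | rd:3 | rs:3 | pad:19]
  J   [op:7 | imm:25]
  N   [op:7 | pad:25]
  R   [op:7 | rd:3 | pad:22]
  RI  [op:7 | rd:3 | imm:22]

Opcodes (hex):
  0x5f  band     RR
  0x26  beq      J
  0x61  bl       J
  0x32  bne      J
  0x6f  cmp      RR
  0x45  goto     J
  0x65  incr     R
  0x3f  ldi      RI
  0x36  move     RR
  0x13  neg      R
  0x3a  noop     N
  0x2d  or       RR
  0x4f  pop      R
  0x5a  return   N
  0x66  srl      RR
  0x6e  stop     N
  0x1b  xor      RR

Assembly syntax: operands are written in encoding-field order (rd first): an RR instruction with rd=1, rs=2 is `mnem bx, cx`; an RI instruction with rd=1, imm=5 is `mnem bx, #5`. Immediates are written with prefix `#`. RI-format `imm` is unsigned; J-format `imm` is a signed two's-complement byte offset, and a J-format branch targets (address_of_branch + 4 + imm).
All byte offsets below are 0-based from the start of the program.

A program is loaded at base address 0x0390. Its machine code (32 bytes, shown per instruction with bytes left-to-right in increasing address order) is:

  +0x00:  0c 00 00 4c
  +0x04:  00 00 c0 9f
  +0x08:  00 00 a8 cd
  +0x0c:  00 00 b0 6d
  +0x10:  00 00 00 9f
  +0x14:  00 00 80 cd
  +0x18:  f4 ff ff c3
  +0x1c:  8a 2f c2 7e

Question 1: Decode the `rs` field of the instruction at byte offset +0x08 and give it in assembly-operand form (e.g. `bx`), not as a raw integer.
di

@+08  little-endian(00 00 a8 cd) = 0xcda80000
  opcode bits[31:25]=0x66: srl/RR
  [24:22] rd=6 = bp
  [21:19] rs=5 = di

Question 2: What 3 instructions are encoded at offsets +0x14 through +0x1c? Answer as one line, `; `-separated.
srl bp, ax; bl #-12; ldi dx, #143242

off 0x14: read 00 00 80 cd as little → 0xcd800000
  opcode bits[31:25]=0x66: srl/RR
  [24:22] rd=6 = bp
  [21:19] rs=0 = ax
off 0x18: read f4 ff ff c3 as little → 0xc3fffff4
  opcode bits[31:25]=0x61: bl/J
  [24:0] imm=33554420 (s25→-12) = #-12
off 0x1c: read 8a 2f c2 7e as little → 0x7ec22f8a
  opcode bits[31:25]=0x3f: ldi/RI
  [24:22] rd=3 = dx
  [21:0] imm=143242 = #143242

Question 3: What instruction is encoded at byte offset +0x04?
pop sp

[04] 00 00 c0 9f → 0x9fc00000
  opcode bits[31:25]=0x4f: pop/R
  rd@[24:22]=0x7 ⇒ sp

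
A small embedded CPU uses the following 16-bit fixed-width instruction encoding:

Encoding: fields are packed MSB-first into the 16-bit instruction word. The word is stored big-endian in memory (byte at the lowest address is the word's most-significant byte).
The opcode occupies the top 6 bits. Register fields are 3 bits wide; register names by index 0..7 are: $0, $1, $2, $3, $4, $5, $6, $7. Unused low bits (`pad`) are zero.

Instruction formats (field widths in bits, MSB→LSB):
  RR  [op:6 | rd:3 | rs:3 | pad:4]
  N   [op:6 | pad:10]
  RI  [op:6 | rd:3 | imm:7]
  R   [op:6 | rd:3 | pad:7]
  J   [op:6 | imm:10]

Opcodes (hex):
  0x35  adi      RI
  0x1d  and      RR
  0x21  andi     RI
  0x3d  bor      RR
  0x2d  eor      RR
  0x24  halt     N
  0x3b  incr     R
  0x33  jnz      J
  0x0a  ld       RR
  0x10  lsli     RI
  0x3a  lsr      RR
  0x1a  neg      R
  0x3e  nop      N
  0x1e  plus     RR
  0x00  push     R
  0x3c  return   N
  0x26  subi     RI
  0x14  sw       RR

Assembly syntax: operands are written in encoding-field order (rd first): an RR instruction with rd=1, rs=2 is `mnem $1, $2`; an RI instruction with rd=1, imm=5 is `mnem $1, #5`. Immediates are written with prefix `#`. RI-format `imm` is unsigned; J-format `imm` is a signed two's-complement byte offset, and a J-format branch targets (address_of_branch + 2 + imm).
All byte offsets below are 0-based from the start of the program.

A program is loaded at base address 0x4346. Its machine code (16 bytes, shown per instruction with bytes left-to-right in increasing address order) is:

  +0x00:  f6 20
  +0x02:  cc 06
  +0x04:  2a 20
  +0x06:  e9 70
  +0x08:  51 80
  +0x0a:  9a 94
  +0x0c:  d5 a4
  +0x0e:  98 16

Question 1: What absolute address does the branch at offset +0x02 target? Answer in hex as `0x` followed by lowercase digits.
+0x02: cc 06 ⇒ word 0xcc06 (big)
  top 6b → 0x33 → jnz [J]
  imm: (w>>0)&0x3ff=0x6 → #6
  target = base 0x4346 + off 0x02 + 2 + imm 6 = 0x4350

0x4350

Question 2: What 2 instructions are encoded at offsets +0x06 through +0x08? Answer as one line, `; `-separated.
lsr $2, $7; sw $3, $0

[06] e9 70 → 0xe970
  top 6b → 0x3a → lsr [RR]
  rd@[9:7]=0x2 ⇒ $2
  rs@[6:4]=0x7 ⇒ $7
[08] 51 80 → 0x5180
  top 6b → 0x14 → sw [RR]
  rd@[9:7]=0x3 ⇒ $3
  rs@[6:4]=0x0 ⇒ $0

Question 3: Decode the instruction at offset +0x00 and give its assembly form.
bor $4, $2

+0x00: f6 20 ⇒ word 0xf620 (big)
  opcode bits[15:10]=0x3d: bor/RR
  rd@[9:7]=0x4 ⇒ $4
  rs@[6:4]=0x2 ⇒ $2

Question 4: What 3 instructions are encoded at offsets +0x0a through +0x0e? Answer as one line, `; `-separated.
off 0x0a: read 9a 94 as big → 0x9a94
  top 6b → 0x26 → subi [RI]
  [9:7] rd=5 = $5
  [6:0] imm=20 = #20
off 0x0c: read d5 a4 as big → 0xd5a4
  top 6b → 0x35 → adi [RI]
  [9:7] rd=3 = $3
  [6:0] imm=36 = #36
off 0x0e: read 98 16 as big → 0x9816
  top 6b → 0x26 → subi [RI]
  [9:7] rd=0 = $0
  [6:0] imm=22 = #22

subi $5, #20; adi $3, #36; subi $0, #22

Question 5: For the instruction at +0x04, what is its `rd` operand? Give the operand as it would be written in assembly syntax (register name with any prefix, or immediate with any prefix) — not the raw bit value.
$4

off 0x04: read 2a 20 as big → 0x2a20
  op=0x2a20>>10=0xa ⇒ ld (RR)
  rd@[9:7]=0x4 ⇒ $4
  rs@[6:4]=0x2 ⇒ $2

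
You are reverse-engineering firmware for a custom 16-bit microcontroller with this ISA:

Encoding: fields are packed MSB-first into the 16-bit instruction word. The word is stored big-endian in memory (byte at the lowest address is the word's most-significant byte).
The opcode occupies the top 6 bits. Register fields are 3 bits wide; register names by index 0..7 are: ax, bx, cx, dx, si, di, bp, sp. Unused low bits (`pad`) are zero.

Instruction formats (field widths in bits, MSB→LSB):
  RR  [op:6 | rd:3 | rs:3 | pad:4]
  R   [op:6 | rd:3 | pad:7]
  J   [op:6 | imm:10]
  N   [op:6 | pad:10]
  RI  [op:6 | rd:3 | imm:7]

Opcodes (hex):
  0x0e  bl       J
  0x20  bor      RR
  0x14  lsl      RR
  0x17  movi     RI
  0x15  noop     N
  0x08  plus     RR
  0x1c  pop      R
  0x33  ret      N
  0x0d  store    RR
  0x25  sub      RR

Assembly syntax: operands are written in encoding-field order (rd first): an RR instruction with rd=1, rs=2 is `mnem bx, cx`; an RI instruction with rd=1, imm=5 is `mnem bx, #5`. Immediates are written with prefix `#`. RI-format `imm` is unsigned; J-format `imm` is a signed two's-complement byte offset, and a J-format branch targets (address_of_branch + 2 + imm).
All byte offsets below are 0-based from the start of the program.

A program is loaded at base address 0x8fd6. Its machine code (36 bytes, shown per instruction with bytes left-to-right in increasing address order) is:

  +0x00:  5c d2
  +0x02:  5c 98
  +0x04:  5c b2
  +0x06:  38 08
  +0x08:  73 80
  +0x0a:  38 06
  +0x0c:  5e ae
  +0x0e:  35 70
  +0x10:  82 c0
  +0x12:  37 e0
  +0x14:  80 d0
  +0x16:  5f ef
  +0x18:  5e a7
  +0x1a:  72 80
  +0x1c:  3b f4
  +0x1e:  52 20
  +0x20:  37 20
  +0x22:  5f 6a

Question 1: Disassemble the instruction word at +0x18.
movi di, #39

@+18  big-endian(5e a7) = 0x5ea7
  op=0x5ea7>>10=0x17 ⇒ movi (RI)
  rd@[9:7]=0x5 ⇒ di
  imm@[6:0]=0x27 ⇒ #39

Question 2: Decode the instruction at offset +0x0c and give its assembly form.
movi di, #46

@+0c  big-endian(5e ae) = 0x5eae
  top 6b → 0x17 → movi [RI]
  [9:7] rd=5 = di
  [6:0] imm=46 = #46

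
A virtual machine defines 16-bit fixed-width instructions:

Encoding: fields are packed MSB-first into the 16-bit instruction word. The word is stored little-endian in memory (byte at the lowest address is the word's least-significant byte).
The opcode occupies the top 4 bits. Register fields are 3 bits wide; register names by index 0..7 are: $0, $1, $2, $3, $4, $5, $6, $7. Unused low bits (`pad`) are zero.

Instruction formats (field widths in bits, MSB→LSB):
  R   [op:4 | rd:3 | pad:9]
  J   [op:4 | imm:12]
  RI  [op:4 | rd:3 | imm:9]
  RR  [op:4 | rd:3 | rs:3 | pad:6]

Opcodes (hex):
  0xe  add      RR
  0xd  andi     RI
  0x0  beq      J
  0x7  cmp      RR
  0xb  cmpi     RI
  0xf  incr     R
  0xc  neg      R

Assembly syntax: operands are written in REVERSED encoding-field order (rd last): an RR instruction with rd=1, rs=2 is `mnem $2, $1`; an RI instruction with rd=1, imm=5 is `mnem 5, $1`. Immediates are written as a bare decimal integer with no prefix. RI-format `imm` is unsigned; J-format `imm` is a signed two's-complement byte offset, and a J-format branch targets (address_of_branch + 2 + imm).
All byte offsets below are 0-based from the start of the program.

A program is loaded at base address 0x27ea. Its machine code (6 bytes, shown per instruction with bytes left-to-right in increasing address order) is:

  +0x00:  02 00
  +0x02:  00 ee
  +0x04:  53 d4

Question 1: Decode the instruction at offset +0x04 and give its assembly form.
+0x04: 53 d4 ⇒ word 0xd453 (little)
  op=0xd453>>12=0xd ⇒ andi (RI)
  rd: (w>>9)&0x7=0x2 → $2
  imm: (w>>0)&0x1ff=0x53 → 83

andi 83, $2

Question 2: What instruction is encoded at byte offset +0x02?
add $0, $7

[02] 00 ee → 0xee00
  op=0xee00>>12=0xe ⇒ add (RR)
  rd@[11:9]=0x7 ⇒ $7
  rs@[8:6]=0x0 ⇒ $0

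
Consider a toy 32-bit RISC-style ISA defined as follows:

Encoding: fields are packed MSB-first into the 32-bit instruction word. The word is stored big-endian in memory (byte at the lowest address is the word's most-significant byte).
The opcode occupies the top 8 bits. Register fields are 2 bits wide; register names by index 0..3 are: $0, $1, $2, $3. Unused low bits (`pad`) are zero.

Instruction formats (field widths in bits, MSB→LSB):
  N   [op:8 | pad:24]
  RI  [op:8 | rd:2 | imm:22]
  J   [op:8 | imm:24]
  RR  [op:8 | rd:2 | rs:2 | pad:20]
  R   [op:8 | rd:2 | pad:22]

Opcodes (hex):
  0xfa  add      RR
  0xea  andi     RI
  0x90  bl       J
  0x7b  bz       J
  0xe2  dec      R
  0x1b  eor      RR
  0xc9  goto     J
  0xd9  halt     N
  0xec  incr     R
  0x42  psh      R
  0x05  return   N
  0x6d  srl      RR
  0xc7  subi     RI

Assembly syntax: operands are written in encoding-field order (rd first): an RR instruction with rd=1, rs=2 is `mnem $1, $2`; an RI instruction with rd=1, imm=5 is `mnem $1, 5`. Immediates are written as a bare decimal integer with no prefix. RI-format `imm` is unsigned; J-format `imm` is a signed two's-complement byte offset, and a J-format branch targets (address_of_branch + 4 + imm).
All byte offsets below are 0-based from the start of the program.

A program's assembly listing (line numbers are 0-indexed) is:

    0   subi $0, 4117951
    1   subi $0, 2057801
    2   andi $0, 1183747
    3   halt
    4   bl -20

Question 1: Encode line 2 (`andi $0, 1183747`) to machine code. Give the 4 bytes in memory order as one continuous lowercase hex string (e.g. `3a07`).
2. andi fields op=0xea:8|rd=0:2|imm=1183747:22 → word ea121003h → ea 12 10 03

ea121003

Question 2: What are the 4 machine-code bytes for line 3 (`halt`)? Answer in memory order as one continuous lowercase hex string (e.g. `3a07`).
line 3 (halt): pack op=0xd9:8|pad=0:24 = 0xd9000000; big→ d9 00 00 00

d9000000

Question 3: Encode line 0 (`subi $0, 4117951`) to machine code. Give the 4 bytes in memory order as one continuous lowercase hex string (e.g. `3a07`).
c73ed5bf

L0: subi op=0xc7:8|rd=0:2|imm=4117951:22 ⇒ 0xc73ed5bf ⇒ big c7 3e d5 bf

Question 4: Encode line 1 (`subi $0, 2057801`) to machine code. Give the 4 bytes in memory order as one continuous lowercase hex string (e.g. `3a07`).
L1: subi op=0xc7:8|rd=0:2|imm=2057801:22 ⇒ 0xc71f6649 ⇒ big c7 1f 66 49

c71f6649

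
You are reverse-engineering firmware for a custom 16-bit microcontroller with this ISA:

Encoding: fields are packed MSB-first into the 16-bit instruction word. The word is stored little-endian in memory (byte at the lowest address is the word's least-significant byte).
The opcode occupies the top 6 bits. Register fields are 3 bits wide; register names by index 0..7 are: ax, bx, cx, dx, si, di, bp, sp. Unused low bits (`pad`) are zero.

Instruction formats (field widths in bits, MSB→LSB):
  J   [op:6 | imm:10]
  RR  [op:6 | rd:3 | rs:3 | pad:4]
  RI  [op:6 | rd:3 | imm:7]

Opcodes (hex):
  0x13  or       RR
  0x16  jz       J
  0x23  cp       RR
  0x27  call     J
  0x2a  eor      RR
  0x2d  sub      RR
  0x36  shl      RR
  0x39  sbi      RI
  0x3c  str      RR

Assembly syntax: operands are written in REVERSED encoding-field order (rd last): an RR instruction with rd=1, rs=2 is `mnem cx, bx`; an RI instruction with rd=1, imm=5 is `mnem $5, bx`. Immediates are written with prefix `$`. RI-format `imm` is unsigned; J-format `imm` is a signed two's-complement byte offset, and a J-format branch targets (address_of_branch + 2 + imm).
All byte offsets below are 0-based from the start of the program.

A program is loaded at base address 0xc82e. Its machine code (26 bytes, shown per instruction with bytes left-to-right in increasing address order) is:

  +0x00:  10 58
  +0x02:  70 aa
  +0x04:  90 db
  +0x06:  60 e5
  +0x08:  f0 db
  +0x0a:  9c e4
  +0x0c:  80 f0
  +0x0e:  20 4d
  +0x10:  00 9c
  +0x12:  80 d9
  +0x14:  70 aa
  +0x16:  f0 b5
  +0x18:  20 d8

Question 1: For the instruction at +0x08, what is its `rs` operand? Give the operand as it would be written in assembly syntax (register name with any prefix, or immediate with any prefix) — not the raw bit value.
@+08  little-endian(f0 db) = 0xdbf0
  top 6b → 0x36 → shl [RR]
  rd: (w>>7)&0x7=0x7 → sp
  rs: (w>>4)&0x7=0x7 → sp

sp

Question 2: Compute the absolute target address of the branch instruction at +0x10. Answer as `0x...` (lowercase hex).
@+10  little-endian(00 9c) = 0x9c00
  opcode bits[15:10]=0x27: call/J
  [9:0] imm=0 = $0
  target = base 0xc82e + off 0x10 + 2 + imm 0 = 0xc840

0xc840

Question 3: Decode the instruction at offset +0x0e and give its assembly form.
or cx, cx

@+0e  little-endian(20 4d) = 0x4d20
  opcode bits[15:10]=0x13: or/RR
  rd@[9:7]=0x2 ⇒ cx
  rs@[6:4]=0x2 ⇒ cx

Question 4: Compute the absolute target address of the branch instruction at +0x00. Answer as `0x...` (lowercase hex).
off 0x00: read 10 58 as little → 0x5810
  top 6b → 0x16 → jz [J]
  [9:0] imm=16 = $16
  target = base 0xc82e + off 0x00 + 2 + imm 16 = 0xc840

0xc840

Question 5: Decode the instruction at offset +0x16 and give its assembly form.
sub sp, dx

[16] f0 b5 → 0xb5f0
  opcode bits[15:10]=0x2d: sub/RR
  [9:7] rd=3 = dx
  [6:4] rs=7 = sp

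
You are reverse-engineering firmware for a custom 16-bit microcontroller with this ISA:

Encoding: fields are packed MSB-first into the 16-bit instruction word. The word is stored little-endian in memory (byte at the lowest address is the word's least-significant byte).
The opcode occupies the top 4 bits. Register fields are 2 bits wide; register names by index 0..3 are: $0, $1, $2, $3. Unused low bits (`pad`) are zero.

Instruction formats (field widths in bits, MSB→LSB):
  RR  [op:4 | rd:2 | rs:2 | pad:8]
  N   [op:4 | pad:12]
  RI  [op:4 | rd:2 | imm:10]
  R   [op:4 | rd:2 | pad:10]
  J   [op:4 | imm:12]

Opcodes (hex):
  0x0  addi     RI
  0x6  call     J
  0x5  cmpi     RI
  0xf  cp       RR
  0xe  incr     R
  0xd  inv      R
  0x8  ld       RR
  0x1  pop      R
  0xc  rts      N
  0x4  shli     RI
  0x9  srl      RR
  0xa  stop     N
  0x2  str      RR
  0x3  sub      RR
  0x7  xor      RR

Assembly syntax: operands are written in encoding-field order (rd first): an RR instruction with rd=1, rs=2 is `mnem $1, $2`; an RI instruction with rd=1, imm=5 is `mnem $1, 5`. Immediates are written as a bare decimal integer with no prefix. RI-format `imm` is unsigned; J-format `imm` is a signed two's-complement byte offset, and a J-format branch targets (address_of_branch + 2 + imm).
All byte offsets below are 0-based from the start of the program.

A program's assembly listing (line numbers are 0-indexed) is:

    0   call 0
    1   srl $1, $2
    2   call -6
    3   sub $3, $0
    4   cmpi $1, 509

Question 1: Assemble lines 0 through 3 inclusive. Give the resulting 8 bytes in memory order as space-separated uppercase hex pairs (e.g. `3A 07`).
L0: call op=0x6:4|imm=0:12 ⇒ 0x6000 ⇒ little 00 60
L1: srl op=0x9:4|rd=1:2|rs=2:2|pad=0:8 ⇒ 0x9600 ⇒ little 00 96
L2: call op=0x6:4|imm=-6:12 ⇒ 0x6ffa ⇒ little fa 6f
L3: sub op=0x3:4|rd=3:2|rs=0:2|pad=0:8 ⇒ 0x3c00 ⇒ little 00 3c

00 60 00 96 FA 6F 00 3C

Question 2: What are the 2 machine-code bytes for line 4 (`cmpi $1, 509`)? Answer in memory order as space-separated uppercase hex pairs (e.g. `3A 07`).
L4: cmpi op=0x5:4|rd=1:2|imm=509:10 ⇒ 0x55fd ⇒ little fd 55

FD 55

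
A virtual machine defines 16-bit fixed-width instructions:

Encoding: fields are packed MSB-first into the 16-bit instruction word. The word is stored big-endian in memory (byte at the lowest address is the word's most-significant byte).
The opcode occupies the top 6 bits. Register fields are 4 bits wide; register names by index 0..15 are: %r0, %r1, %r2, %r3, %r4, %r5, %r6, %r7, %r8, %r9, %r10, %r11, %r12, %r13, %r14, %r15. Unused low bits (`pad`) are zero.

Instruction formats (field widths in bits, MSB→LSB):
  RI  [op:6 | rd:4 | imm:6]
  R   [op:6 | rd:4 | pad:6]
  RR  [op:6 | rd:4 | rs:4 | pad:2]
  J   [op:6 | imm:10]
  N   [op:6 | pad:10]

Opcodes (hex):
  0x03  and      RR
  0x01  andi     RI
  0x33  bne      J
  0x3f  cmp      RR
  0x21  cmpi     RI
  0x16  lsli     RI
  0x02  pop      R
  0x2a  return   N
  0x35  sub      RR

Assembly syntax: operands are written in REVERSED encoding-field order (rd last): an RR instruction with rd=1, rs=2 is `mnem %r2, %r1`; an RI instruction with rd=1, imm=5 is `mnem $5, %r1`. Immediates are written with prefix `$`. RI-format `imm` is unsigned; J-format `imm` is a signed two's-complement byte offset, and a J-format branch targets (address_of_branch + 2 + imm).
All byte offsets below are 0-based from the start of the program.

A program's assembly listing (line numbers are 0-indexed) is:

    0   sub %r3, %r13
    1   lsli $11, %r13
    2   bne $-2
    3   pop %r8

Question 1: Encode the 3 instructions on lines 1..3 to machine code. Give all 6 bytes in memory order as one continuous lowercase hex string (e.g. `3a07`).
5b4bcffe0a00

1. lsli fields op=0x16:6|rd=13:4|imm=11:6 → word 5b4bh → 5b 4b
2. bne fields op=0x33:6|imm=-2:10 → word cffeh → cf fe
3. pop fields op=0x2:6|rd=8:4|pad=0:6 → word 0a00h → 0a 00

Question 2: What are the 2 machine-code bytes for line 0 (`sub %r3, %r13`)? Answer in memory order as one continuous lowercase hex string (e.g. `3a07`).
0. sub fields op=0x35:6|rd=13:4|rs=3:4|pad=0:2 → word d74ch → d7 4c

d74c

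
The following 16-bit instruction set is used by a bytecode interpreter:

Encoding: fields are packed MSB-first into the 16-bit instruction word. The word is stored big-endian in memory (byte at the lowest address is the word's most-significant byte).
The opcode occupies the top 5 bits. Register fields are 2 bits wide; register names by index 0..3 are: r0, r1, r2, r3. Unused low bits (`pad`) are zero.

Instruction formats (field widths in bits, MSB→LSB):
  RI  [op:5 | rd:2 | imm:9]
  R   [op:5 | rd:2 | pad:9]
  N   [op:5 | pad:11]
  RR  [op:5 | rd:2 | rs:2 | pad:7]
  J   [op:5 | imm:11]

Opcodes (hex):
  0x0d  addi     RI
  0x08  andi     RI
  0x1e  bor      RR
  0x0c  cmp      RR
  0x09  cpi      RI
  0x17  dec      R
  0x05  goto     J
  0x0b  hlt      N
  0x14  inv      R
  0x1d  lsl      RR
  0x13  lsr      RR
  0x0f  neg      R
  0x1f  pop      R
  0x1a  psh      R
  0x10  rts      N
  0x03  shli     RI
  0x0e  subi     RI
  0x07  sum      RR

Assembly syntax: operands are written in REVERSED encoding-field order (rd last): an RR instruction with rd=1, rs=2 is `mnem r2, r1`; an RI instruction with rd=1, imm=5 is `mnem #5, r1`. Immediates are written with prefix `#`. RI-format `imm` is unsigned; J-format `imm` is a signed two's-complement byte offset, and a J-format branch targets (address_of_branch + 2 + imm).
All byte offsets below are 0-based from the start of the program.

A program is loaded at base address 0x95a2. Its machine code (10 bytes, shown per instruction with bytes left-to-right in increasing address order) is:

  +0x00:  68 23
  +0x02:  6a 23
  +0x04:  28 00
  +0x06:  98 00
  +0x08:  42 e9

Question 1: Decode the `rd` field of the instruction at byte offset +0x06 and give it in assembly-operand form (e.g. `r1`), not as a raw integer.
r0

@+06  big-endian(98 00) = 0x9800
  top 5b → 0x13 → lsr [RR]
  [10:9] rd=0 = r0
  [8:7] rs=0 = r0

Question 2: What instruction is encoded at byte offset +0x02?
addi #35, r1

+0x02: 6a 23 ⇒ word 0x6a23 (big)
  op=0x6a23>>11=0xd ⇒ addi (RI)
  rd@[10:9]=0x1 ⇒ r1
  imm@[8:0]=0x23 ⇒ #35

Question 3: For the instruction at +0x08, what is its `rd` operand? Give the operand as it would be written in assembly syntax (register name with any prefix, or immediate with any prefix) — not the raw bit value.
@+08  big-endian(42 e9) = 0x42e9
  op=0x42e9>>11=0x8 ⇒ andi (RI)
  rd@[10:9]=0x1 ⇒ r1
  imm@[8:0]=0xe9 ⇒ #233

r1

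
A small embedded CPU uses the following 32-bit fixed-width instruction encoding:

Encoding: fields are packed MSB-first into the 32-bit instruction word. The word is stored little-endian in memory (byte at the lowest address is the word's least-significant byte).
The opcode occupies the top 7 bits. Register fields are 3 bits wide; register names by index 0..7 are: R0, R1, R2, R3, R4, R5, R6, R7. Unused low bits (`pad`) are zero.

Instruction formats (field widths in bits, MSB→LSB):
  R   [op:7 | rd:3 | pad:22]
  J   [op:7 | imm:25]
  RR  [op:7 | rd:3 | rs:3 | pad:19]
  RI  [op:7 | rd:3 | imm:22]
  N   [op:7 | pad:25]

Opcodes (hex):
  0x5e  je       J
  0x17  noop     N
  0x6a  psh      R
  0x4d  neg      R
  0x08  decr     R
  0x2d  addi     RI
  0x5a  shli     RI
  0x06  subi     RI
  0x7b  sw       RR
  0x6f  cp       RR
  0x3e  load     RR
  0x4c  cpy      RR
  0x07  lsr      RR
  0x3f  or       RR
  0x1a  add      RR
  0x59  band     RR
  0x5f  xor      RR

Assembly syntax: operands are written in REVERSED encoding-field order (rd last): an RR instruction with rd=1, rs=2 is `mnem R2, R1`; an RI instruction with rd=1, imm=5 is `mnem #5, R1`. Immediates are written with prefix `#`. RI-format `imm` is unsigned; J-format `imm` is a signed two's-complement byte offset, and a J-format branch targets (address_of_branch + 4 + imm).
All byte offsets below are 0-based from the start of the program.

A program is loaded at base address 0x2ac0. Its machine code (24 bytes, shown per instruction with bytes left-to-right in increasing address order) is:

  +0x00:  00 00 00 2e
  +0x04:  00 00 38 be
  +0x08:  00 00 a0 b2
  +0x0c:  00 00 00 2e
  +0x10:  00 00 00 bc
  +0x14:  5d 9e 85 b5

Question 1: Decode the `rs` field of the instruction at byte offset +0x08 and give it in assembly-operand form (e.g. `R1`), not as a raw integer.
@+08  little-endian(00 00 a0 b2) = 0xb2a00000
  opcode bits[31:25]=0x59: band/RR
  rd: (w>>22)&0x7=0x2 → R2
  rs: (w>>19)&0x7=0x4 → R4

R4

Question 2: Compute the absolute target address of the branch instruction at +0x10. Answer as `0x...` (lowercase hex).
[10] 00 00 00 bc → 0xbc000000
  top 7b → 0x5e → je [J]
  imm: (w>>0)&0x1ffffff=0x0 → #0
  target = base 0x2ac0 + off 0x10 + 4 + imm 0 = 0x2ad4

0x2ad4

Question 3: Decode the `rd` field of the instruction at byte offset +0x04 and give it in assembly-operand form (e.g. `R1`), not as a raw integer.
@+04  little-endian(00 00 38 be) = 0xbe380000
  op=0xbe380000>>25=0x5f ⇒ xor (RR)
  [24:22] rd=0 = R0
  [21:19] rs=7 = R7

R0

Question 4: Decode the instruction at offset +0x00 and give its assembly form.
noop

@+00  little-endian(00 00 00 2e) = 0x2e000000
  top 7b → 0x17 → noop [N]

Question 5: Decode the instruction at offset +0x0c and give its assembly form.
@+0c  little-endian(00 00 00 2e) = 0x2e000000
  op=0x2e000000>>25=0x17 ⇒ noop (N)

noop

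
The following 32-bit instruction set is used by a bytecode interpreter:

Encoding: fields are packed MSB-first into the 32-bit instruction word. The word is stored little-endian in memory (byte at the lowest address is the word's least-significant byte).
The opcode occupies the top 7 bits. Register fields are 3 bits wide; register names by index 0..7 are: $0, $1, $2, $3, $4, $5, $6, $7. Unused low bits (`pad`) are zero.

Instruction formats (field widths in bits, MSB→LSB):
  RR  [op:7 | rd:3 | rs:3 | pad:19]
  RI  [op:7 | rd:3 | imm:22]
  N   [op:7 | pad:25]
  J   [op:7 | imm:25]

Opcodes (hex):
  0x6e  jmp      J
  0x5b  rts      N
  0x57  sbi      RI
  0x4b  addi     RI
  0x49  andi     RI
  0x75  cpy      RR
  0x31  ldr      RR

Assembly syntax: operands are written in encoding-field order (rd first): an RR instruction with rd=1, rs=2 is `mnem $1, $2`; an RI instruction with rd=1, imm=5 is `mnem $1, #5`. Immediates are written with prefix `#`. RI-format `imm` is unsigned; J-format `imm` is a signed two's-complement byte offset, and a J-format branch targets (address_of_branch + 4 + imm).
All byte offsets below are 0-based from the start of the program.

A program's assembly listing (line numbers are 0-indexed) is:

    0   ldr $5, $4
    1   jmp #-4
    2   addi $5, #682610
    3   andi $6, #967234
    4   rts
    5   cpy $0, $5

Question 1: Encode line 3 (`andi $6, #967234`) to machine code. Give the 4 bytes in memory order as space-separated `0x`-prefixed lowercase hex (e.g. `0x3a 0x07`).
L3: andi op=0x49:7|rd=6:3|imm=967234:22 ⇒ 0x938ec242 ⇒ little 42 c2 8e 93

0x42 0xc2 0x8e 0x93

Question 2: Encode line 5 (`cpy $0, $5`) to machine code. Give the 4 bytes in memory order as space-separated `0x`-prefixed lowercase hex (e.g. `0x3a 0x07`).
L5: cpy op=0x75:7|rd=0:3|rs=5:3|pad=0:19 ⇒ 0xea280000 ⇒ little 00 00 28 ea

0x00 0x00 0x28 0xea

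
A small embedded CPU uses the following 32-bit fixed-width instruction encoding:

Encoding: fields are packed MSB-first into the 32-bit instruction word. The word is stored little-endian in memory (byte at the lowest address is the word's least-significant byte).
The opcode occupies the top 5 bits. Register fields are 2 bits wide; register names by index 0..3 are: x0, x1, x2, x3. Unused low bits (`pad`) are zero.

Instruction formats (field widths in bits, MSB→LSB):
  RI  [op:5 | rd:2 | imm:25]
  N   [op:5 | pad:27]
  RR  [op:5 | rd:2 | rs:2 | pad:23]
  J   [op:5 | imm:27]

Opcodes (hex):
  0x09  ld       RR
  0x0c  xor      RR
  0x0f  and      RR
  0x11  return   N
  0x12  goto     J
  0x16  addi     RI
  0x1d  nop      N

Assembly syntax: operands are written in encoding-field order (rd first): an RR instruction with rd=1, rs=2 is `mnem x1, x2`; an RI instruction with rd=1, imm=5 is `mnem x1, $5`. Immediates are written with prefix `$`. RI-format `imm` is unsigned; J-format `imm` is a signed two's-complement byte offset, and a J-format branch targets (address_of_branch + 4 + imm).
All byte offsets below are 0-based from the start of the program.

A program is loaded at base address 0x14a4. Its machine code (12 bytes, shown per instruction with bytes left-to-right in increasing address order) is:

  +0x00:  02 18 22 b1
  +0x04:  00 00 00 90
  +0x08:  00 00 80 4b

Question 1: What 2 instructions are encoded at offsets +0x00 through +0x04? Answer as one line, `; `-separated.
addi x0, $19011586; goto $0

[00] 02 18 22 b1 → 0xb1221802
  op=0xb1221802>>27=0x16 ⇒ addi (RI)
  rd@[26:25]=0x0 ⇒ x0
  imm@[24:0]=0x1221802 ⇒ $19011586
[04] 00 00 00 90 → 0x90000000
  op=0x90000000>>27=0x12 ⇒ goto (J)
  imm@[26:0]=0x0 ⇒ $0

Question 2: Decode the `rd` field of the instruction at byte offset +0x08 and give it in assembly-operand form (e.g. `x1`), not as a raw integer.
x1

[08] 00 00 80 4b → 0x4b800000
  op=0x4b800000>>27=0x9 ⇒ ld (RR)
  rd: (w>>25)&0x3=0x1 → x1
  rs: (w>>23)&0x3=0x3 → x3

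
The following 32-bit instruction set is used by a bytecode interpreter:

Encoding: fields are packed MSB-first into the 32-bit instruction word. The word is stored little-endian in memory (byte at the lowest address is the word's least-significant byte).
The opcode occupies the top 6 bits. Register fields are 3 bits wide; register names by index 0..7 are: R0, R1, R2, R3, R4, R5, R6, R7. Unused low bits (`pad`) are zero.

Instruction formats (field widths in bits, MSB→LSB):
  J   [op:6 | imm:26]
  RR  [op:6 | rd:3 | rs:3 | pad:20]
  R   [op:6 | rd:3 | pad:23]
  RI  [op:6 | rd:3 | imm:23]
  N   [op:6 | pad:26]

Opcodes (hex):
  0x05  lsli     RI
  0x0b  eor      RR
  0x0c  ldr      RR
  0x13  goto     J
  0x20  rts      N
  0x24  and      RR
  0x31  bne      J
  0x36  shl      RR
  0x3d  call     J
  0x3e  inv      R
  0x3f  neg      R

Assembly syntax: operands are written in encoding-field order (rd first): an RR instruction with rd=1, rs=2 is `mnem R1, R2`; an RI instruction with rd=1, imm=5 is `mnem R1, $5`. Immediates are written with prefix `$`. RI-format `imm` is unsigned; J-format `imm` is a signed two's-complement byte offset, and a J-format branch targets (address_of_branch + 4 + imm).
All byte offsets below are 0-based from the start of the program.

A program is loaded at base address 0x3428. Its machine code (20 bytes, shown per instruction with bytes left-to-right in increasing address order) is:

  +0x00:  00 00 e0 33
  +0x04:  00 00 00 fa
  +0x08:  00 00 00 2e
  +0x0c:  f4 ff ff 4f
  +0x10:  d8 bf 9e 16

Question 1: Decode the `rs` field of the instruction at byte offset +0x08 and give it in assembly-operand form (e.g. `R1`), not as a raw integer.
@+08  little-endian(00 00 00 2e) = 0x2e000000
  opcode bits[31:26]=0xb: eor/RR
  [25:23] rd=4 = R4
  [22:20] rs=0 = R0

R0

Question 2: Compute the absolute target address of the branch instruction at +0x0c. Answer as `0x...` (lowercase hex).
off 0x0c: read f4 ff ff 4f as little → 0x4ffffff4
  opcode bits[31:26]=0x13: goto/J
  [25:0] imm=67108852 (s26→-12) = $-12
  target = base 0x3428 + off 0x0c + 4 + imm -12 = 0x342c

0x342c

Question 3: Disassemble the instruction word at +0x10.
off 0x10: read d8 bf 9e 16 as little → 0x169ebfd8
  opcode bits[31:26]=0x5: lsli/RI
  rd: (w>>23)&0x7=0x5 → R5
  imm: (w>>0)&0x7fffff=0x1ebfd8 → $2015192

lsli R5, $2015192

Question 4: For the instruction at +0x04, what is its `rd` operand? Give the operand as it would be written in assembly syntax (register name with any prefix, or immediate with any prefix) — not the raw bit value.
[04] 00 00 00 fa → 0xfa000000
  opcode bits[31:26]=0x3e: inv/R
  rd@[25:23]=0x4 ⇒ R4

R4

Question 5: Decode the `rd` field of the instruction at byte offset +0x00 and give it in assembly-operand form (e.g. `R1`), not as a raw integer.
R7

@+00  little-endian(00 00 e0 33) = 0x33e00000
  op=0x33e00000>>26=0xc ⇒ ldr (RR)
  rd@[25:23]=0x7 ⇒ R7
  rs@[22:20]=0x6 ⇒ R6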